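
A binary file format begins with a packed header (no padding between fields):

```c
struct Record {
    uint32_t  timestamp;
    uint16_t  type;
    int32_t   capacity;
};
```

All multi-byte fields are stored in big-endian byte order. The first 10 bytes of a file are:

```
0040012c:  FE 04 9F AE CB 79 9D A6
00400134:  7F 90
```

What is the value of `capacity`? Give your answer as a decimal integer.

-1650032752

`capacity` follows `timestamp` (4 B), `type` (2 B), so it starts at offset 4 + 2 = 6 and occupies 4 bytes.
Bytes at offsets 6..9: 9D A6 7F 90.
Big-endian: lowest address holds the most-significant byte.
The bytes are already most-significant first: 0x9DA67F90.
Top bit is set, so as a signed 32-bit value this is 0x9DA67F90 − 2^32 = -1650032752.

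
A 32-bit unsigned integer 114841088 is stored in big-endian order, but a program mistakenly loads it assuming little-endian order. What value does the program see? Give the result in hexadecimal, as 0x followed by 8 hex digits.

114841088 in 32-bit hexadecimal is 0x06D85600.
Stored big-endian, the bytes at ascending addresses are 06 D8 56 00.
Read back as little-endian, the first byte is least significant, giving 0x0056D806.

0x0056D806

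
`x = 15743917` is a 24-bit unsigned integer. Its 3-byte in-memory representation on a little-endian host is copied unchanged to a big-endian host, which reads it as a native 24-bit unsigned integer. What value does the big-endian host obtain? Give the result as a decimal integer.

15743917 in 24-bit hexadecimal is 0xF03BAD.
Stored little-endian, the bytes at ascending addresses are AD 3B F0.
Read back as big-endian, the last byte is least significant, giving 0xAD3BF0.
0xAD3BF0 = 11353072.

11353072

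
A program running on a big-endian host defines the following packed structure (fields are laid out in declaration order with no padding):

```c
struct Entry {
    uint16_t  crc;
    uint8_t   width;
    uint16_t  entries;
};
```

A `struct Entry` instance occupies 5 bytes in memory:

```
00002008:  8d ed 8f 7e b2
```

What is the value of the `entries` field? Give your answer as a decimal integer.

`entries` follows `crc` (2 B), `width` (1 B), so it starts at offset 2 + 1 = 3 and occupies 2 bytes.
Bytes at offsets 3..4: 7E B2.
In big-endian order the high byte comes first in memory.
The bytes are already most-significant first: 0x7EB2.
0x7EB2 = 32434.

32434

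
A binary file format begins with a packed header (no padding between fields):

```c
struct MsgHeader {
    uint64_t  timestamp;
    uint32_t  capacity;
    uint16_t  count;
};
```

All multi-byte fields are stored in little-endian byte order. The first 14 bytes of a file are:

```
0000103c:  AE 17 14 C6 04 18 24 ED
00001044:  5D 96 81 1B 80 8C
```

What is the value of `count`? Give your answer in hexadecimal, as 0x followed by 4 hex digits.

`count` follows `timestamp` (8 B), `capacity` (4 B), so it starts at offset 8 + 4 = 12 and occupies 2 bytes.
Bytes at offsets 12..13: 80 8C.
Little-endian: lowest address holds the least-significant byte.
Reassemble most-significant byte first: 8C 80 → 0x8C80.

0x8C80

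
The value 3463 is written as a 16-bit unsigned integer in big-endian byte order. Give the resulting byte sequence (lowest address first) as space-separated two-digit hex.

3463 in hexadecimal, padded to 16 bits, is 0x0D87.
Split into bytes (most-significant first): 0D 87.
In big-endian order the high byte comes first in memory.
So the memory order matches the most-significant-first order: 0D 87.

0D 87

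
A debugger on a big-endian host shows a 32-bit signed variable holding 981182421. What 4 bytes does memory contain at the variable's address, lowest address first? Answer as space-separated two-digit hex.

3A 7B A7 D5

981182421 in hexadecimal, padded to 32 bits, is 0x3A7BA7D5.
Split into bytes (most-significant first): 3A 7B A7 D5.
Big-endian stores the most-significant byte at the lowest address.
So the memory order matches the most-significant-first order: 3A 7B A7 D5.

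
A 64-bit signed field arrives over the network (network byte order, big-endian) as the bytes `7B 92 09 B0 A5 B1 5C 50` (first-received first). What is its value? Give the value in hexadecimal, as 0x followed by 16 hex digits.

0x7B9209B0A5B15C50

Big-endian: lowest address holds the most-significant byte.
The bytes are already most-significant first: 0x7B9209B0A5B15C50.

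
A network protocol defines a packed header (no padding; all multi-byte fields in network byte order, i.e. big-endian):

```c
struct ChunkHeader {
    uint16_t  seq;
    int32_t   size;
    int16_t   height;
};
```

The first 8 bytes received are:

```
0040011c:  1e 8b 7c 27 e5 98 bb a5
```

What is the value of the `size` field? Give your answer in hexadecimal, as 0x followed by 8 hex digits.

`size` follows `seq` (2 bytes), so it starts at byte offset 2 and occupies 4 bytes.
Bytes at offsets 2..5: 7C 27 E5 98.
Big-endian: lowest address holds the most-significant byte.
The bytes are already most-significant first: 0x7C27E598.

0x7C27E598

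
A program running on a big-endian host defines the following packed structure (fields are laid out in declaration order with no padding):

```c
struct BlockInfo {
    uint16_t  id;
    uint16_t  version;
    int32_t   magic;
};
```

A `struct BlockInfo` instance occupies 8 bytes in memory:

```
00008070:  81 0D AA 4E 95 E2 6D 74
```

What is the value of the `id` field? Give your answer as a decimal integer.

`id` is the first field, at byte offset 0, occupying 2 bytes.
Bytes at offsets 0..1: 81 0D.
Big-endian stores the most-significant byte at the lowest address.
The bytes are already most-significant first: 0x810D.
0x810D = 33037.

33037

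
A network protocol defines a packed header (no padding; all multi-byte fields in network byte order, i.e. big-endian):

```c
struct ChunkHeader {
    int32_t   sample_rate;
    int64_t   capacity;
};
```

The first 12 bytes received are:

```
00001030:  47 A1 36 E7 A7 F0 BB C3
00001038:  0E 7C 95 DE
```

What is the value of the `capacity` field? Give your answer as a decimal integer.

`capacity` follows `sample_rate` (4 bytes), so it starts at byte offset 4 and occupies 8 bytes.
Bytes at offsets 4..11: A7 F0 BB C3 0E 7C 95 DE.
In big-endian order the high byte comes first in memory.
The bytes are already most-significant first: 0xA7F0BBC30E7C95DE.
Top bit is set, so as a signed 64-bit value this is 0xA7F0BBC30E7C95DE − 2^64 = -6345365428528966178.

-6345365428528966178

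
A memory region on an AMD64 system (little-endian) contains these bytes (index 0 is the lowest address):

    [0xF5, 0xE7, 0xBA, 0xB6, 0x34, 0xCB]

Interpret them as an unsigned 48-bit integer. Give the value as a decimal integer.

223427264440309

Little-endian stores the least-significant byte at the lowest address.
Reassemble most-significant byte first: CB 34 B6 BA E7 F5 → 0xCB34B6BAE7F5.
0xCB34B6BAE7F5 = 223427264440309.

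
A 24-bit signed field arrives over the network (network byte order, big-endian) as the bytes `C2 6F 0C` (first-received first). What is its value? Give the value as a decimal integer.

-4034804

In big-endian order the high byte comes first in memory.
The bytes are already most-significant first: 0xC26F0C.
Top bit is set, so as a signed 24-bit value this is 0xC26F0C − 2^24 = -4034804.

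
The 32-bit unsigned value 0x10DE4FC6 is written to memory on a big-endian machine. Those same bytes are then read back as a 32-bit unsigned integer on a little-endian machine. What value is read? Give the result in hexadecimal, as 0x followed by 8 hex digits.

Stored big-endian, the bytes at ascending addresses are 10 DE 4F C6.
Read back as little-endian, the first byte is least significant, giving 0xC64FDE10.

0xC64FDE10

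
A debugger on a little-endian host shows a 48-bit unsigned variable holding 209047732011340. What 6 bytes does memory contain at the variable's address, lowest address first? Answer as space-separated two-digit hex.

209047732011340 in hexadecimal, padded to 48 bits, is 0xBE20B7CEC14C.
Split into bytes (most-significant first): BE 20 B7 CE C1 4C.
Little-endian: lowest address holds the least-significant byte.
So at ascending addresses the bytes are 4C C1 CE B7 20 BE.

4C C1 CE B7 20 BE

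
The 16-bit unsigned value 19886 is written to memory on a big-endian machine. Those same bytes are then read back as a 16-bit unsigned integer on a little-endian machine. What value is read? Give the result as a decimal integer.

19886 in 16-bit hexadecimal is 0x4DAE.
Stored big-endian, the bytes at ascending addresses are 4D AE.
Read back as little-endian, the first byte is least significant, giving 0xAE4D.
0xAE4D = 44621.

44621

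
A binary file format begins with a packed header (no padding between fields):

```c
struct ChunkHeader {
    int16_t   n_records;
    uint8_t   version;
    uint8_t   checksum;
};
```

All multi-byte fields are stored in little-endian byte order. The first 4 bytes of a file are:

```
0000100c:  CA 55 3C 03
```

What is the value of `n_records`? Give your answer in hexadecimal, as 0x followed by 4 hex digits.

0x55CA

`n_records` is the first field, at byte offset 0, occupying 2 bytes.
Bytes at offsets 0..1: CA 55.
Little-endian stores the least-significant byte at the lowest address.
Reassemble most-significant byte first: 55 CA → 0x55CA.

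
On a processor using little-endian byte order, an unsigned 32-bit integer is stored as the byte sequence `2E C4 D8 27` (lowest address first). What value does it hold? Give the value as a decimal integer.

668517422

In little-endian order the low byte comes first in memory.
Reassemble most-significant byte first: 27 D8 C4 2E → 0x27D8C42E.
0x27D8C42E = 668517422.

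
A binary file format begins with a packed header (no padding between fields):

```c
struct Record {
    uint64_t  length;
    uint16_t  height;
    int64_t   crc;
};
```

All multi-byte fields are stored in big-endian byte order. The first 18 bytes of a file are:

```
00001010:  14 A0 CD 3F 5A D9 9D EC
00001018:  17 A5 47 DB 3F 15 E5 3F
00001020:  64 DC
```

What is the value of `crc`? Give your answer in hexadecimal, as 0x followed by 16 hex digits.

`crc` follows `length` (8 B), `height` (2 B), so it starts at offset 8 + 2 = 10 and occupies 8 bytes.
Bytes at offsets 10..17: 47 DB 3F 15 E5 3F 64 DC.
Big-endian: lowest address holds the most-significant byte.
The bytes are already most-significant first: 0x47DB3F15E53F64DC.

0x47DB3F15E53F64DC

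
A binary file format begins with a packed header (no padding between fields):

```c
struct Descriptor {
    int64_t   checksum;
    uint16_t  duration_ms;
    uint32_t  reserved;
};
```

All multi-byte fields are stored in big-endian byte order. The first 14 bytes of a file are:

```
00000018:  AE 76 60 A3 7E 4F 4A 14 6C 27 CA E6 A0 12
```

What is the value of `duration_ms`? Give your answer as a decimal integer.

`duration_ms` follows `checksum` (8 bytes), so it starts at byte offset 8 and occupies 2 bytes.
Bytes at offsets 8..9: 6C 27.
Big-endian: lowest address holds the most-significant byte.
The bytes are already most-significant first: 0x6C27.
0x6C27 = 27687.

27687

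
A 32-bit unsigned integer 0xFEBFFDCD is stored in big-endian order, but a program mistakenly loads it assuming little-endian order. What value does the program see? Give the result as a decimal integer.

Stored big-endian, the bytes at ascending addresses are FE BF FD CD.
Read back as little-endian, the first byte is least significant, giving 0xCDFDBFFE.
0xCDFDBFFE = 3455959038.

3455959038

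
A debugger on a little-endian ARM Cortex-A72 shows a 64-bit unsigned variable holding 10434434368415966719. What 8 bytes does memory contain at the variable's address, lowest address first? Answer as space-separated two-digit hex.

10434434368415966719 in hexadecimal, padded to 64 bits, is 0x90CE8EC6298FA5FF.
Split into bytes (most-significant first): 90 CE 8E C6 29 8F A5 FF.
Little-endian: lowest address holds the least-significant byte.
So at ascending addresses the bytes are FF A5 8F 29 C6 8E CE 90.

FF A5 8F 29 C6 8E CE 90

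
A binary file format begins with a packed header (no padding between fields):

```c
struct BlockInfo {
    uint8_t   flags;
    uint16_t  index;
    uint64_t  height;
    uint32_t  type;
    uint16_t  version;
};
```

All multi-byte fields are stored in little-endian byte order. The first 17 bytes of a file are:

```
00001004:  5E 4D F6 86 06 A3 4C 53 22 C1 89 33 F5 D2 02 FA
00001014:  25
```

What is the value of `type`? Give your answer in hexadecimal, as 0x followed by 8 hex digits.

0x02D2F533

`type` follows `flags` (1 B), `index` (2 B), `height` (8 B), so it starts at offset 1 + 2 + 8 = 11 and occupies 4 bytes.
Bytes at offsets 11..14: 33 F5 D2 02.
In little-endian order the low byte comes first in memory.
Reassemble most-significant byte first: 02 D2 F5 33 → 0x02D2F533.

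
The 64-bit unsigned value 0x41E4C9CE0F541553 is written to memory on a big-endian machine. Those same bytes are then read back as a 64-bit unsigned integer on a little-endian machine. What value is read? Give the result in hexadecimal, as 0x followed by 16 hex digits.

0x5315540FCEC9E441

Stored big-endian, the bytes at ascending addresses are 41 E4 C9 CE 0F 54 15 53.
Read back as little-endian, the first byte is least significant, giving 0x5315540FCEC9E441.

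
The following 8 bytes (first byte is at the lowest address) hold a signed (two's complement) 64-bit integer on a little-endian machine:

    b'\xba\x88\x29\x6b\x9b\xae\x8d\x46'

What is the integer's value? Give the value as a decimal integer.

5083911536912206010

In little-endian order the low byte comes first in memory.
Reassemble most-significant byte first: 46 8D AE 9B 6B 29 88 BA → 0x468DAE9B6B2988BA.
0x468DAE9B6B2988BA = 5083911536912206010.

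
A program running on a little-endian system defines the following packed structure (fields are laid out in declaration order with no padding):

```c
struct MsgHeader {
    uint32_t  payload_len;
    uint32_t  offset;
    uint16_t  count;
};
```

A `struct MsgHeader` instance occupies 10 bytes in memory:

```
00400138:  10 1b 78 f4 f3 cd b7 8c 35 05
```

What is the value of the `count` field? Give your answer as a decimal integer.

`count` follows `payload_len` (4 B), `offset` (4 B), so it starts at offset 4 + 4 = 8 and occupies 2 bytes.
Bytes at offsets 8..9: 35 05.
In little-endian order the low byte comes first in memory.
Reassemble most-significant byte first: 05 35 → 0x0535.
0x0535 = 1333.

1333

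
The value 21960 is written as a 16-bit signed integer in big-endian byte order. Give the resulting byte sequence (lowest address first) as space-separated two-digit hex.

55 C8

21960 in hexadecimal, padded to 16 bits, is 0x55C8.
Split into bytes (most-significant first): 55 C8.
Big-endian: lowest address holds the most-significant byte.
So the memory order matches the most-significant-first order: 55 C8.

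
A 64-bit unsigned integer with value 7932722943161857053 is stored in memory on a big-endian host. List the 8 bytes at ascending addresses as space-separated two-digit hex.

6E 16 B1 7C C8 C0 F4 1D

7932722943161857053 in hexadecimal, padded to 64 bits, is 0x6E16B17CC8C0F41D.
Split into bytes (most-significant first): 6E 16 B1 7C C8 C0 F4 1D.
In big-endian order the high byte comes first in memory.
So the memory order matches the most-significant-first order: 6E 16 B1 7C C8 C0 F4 1D.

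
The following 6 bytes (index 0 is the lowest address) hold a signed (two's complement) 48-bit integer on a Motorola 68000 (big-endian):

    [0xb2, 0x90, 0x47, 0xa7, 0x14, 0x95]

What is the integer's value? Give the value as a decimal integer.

-85142229543787

In big-endian order the high byte comes first in memory.
The bytes are already most-significant first: 0xB29047A71495.
Top bit is set, so as a signed 48-bit value this is 0xB29047A71495 − 2^48 = -85142229543787.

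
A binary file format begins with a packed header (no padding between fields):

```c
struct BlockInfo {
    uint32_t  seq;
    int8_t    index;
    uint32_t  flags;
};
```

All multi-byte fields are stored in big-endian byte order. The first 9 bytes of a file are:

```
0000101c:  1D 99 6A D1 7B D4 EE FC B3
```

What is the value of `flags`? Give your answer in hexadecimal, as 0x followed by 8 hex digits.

0xD4EEFCB3

`flags` follows `seq` (4 B), `index` (1 B), so it starts at offset 4 + 1 = 5 and occupies 4 bytes.
Bytes at offsets 5..8: D4 EE FC B3.
Big-endian stores the most-significant byte at the lowest address.
The bytes are already most-significant first: 0xD4EEFCB3.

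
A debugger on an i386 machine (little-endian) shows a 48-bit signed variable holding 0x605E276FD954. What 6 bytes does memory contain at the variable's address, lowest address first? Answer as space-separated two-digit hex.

Split into bytes (most-significant first): 60 5E 27 6F D9 54.
In little-endian order the low byte comes first in memory.
So at ascending addresses the bytes are 54 D9 6F 27 5E 60.

54 D9 6F 27 5E 60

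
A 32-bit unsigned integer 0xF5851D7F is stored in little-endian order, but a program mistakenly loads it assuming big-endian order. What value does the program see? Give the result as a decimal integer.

2132641269

Stored little-endian, the bytes at ascending addresses are 7F 1D 85 F5.
Read back as big-endian, the last byte is least significant, giving 0x7F1D85F5.
0x7F1D85F5 = 2132641269.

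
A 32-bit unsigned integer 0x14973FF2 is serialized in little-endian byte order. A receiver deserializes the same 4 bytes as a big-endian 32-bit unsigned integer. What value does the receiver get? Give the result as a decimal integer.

Stored little-endian, the bytes at ascending addresses are F2 3F 97 14.
Read back as big-endian, the last byte is least significant, giving 0xF23F9714.
0xF23F9714 = 4064253716.

4064253716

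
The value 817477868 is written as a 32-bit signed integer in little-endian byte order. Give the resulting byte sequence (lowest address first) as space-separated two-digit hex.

817477868 in hexadecimal, padded to 32 bits, is 0x30B9B8EC.
Split into bytes (most-significant first): 30 B9 B8 EC.
In little-endian order the low byte comes first in memory.
So at ascending addresses the bytes are EC B8 B9 30.

EC B8 B9 30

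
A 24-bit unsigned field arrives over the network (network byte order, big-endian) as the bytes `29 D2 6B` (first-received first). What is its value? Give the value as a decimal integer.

Big-endian: lowest address holds the most-significant byte.
The bytes are already most-significant first: 0x29D26B.
0x29D26B = 2740843.

2740843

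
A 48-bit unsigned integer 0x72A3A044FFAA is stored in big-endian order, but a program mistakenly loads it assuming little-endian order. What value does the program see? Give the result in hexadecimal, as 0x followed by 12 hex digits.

0xAAFF44A0A372

Stored big-endian, the bytes at ascending addresses are 72 A3 A0 44 FF AA.
Read back as little-endian, the first byte is least significant, giving 0xAAFF44A0A372.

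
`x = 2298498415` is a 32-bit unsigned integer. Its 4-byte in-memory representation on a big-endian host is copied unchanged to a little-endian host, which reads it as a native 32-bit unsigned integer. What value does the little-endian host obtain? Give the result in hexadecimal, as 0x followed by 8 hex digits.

0x6F4D0089

2298498415 in 32-bit hexadecimal is 0x89004D6F.
Stored big-endian, the bytes at ascending addresses are 89 00 4D 6F.
Read back as little-endian, the first byte is least significant, giving 0x6F4D0089.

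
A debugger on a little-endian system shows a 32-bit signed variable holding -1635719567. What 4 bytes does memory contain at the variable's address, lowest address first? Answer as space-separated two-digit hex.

71 E6 80 9E

Two's complement of -1635719567 in 32 bits: 1635719567 = 0x617F198F; invert → 0x9E80E670; add 1 → 0x9E80E671.
Split into bytes (most-significant first): 9E 80 E6 71.
Little-endian: lowest address holds the least-significant byte.
So at ascending addresses the bytes are 71 E6 80 9E.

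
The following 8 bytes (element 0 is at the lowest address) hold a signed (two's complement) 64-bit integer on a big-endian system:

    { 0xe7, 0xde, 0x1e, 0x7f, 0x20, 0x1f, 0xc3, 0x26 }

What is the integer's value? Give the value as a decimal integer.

Big-endian stores the most-significant byte at the lowest address.
The bytes are already most-significant first: 0xE7DE1E7F201FC326.
Top bit is set, so as a signed 64-bit value this is 0xE7DE1E7F201FC326 − 2^64 = -1738918874769800410.

-1738918874769800410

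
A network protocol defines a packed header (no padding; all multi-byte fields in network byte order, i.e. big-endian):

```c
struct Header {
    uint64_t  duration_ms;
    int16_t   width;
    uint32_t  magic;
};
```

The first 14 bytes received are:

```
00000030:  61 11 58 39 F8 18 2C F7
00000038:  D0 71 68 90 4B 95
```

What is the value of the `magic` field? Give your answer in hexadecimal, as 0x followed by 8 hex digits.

`magic` follows `duration_ms` (8 B), `width` (2 B), so it starts at offset 8 + 2 = 10 and occupies 4 bytes.
Bytes at offsets 10..13: 68 90 4B 95.
Big-endian: lowest address holds the most-significant byte.
The bytes are already most-significant first: 0x68904B95.

0x68904B95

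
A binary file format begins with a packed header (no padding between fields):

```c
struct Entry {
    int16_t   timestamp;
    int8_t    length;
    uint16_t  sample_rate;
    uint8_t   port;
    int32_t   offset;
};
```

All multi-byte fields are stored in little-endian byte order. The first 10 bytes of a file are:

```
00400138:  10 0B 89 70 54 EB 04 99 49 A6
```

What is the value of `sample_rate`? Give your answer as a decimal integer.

21616

`sample_rate` follows `timestamp` (2 B), `length` (1 B), so it starts at offset 2 + 1 = 3 and occupies 2 bytes.
Bytes at offsets 3..4: 70 54.
Little-endian: lowest address holds the least-significant byte.
Reassemble most-significant byte first: 54 70 → 0x5470.
0x5470 = 21616.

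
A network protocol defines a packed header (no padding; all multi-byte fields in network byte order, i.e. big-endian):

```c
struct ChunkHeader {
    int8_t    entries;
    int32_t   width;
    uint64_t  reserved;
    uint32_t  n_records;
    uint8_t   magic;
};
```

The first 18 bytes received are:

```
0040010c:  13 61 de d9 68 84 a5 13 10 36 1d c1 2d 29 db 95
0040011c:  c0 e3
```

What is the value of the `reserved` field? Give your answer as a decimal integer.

9558066744512069933

`reserved` follows `entries` (1 B), `width` (4 B), so it starts at offset 1 + 4 = 5 and occupies 8 bytes.
Bytes at offsets 5..12: 84 A5 13 10 36 1D C1 2D.
Big-endian stores the most-significant byte at the lowest address.
The bytes are already most-significant first: 0x84A51310361DC12D.
0x84A51310361DC12D = 9558066744512069933.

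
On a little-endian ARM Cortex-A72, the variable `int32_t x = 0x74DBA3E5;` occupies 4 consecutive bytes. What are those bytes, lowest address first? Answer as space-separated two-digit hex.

Split into bytes (most-significant first): 74 DB A3 E5.
In little-endian order the low byte comes first in memory.
So at ascending addresses the bytes are E5 A3 DB 74.

E5 A3 DB 74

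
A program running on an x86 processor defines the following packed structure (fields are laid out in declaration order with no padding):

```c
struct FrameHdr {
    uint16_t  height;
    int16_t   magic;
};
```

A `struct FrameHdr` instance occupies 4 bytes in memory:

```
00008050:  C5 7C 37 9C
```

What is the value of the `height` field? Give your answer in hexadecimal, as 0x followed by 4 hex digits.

0x7CC5

`height` is the first field, at byte offset 0, occupying 2 bytes.
Bytes at offsets 0..1: C5 7C.
Little-endian stores the least-significant byte at the lowest address.
Reassemble most-significant byte first: 7C C5 → 0x7CC5.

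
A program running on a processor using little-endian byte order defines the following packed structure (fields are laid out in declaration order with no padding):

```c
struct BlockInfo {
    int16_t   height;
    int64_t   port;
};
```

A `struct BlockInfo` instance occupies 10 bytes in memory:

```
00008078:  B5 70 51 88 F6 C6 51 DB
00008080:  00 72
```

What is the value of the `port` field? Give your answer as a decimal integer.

8214806864600664145

`port` follows `height` (2 bytes), so it starts at byte offset 2 and occupies 8 bytes.
Bytes at offsets 2..9: 51 88 F6 C6 51 DB 00 72.
In little-endian order the low byte comes first in memory.
Reassemble most-significant byte first: 72 00 DB 51 C6 F6 88 51 → 0x7200DB51C6F68851.
0x7200DB51C6F68851 = 8214806864600664145.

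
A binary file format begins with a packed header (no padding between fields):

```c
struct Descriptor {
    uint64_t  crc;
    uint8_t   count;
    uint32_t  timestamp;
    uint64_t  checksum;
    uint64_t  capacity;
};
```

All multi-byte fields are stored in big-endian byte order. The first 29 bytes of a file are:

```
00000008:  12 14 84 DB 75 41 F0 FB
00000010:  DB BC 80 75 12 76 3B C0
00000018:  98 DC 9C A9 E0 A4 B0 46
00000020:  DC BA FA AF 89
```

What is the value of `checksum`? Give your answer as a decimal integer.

`checksum` follows `crc` (8 B), `count` (1 B), `timestamp` (4 B), so it starts at offset 8 + 1 + 4 = 13 and occupies 8 bytes.
Bytes at offsets 13..20: 76 3B C0 98 DC 9C A9 E0.
Big-endian: lowest address holds the most-significant byte.
The bytes are already most-significant first: 0x763BC098DC9CA9E0.
0x763BC098DC9CA9E0 = 8519614882870241760.

8519614882870241760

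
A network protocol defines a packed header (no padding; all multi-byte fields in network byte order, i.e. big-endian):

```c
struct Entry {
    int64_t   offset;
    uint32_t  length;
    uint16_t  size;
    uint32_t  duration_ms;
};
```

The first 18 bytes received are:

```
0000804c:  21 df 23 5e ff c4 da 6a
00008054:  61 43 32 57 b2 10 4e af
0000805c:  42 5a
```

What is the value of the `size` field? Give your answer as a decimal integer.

`size` follows `offset` (8 B), `length` (4 B), so it starts at offset 8 + 4 = 12 and occupies 2 bytes.
Bytes at offsets 12..13: B2 10.
In big-endian order the high byte comes first in memory.
The bytes are already most-significant first: 0xB210.
0xB210 = 45584.

45584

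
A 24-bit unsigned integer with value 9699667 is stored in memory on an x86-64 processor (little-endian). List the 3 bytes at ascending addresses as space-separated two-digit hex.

53 01 94

9699667 in hexadecimal, padded to 24 bits, is 0x940153.
Split into bytes (most-significant first): 94 01 53.
Little-endian: lowest address holds the least-significant byte.
So at ascending addresses the bytes are 53 01 94.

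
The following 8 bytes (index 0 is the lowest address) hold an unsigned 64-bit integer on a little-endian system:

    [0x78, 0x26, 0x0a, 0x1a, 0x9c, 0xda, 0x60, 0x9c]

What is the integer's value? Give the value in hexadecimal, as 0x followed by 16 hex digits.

Little-endian stores the least-significant byte at the lowest address.
Reassemble most-significant byte first: 9C 60 DA 9C 1A 0A 26 78 → 0x9C60DA9C1A0A2678.

0x9C60DA9C1A0A2678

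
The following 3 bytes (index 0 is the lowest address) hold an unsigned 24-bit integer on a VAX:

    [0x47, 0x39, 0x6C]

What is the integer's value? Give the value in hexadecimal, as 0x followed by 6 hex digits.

In little-endian order the low byte comes first in memory.
Reassemble most-significant byte first: 6C 39 47 → 0x6C3947.

0x6C3947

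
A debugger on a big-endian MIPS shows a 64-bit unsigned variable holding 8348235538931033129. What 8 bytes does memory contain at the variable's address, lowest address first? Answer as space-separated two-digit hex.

73 DA E3 FD E7 46 A4 29

8348235538931033129 in hexadecimal, padded to 64 bits, is 0x73DAE3FDE746A429.
Split into bytes (most-significant first): 73 DA E3 FD E7 46 A4 29.
Big-endian: lowest address holds the most-significant byte.
So the memory order matches the most-significant-first order: 73 DA E3 FD E7 46 A4 29.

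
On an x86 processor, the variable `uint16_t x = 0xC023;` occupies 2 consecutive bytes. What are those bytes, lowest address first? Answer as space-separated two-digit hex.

23 C0

Split into bytes (most-significant first): C0 23.
Little-endian: lowest address holds the least-significant byte.
So at ascending addresses the bytes are 23 C0.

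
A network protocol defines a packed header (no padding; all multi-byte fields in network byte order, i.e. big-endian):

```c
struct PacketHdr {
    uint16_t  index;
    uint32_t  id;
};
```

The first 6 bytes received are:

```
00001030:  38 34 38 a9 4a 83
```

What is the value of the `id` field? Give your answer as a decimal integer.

`id` follows `index` (2 bytes), so it starts at byte offset 2 and occupies 4 bytes.
Bytes at offsets 2..5: 38 A9 4A 83.
Big-endian stores the most-significant byte at the lowest address.
The bytes are already most-significant first: 0x38A94A83.
0x38A94A83 = 950618755.

950618755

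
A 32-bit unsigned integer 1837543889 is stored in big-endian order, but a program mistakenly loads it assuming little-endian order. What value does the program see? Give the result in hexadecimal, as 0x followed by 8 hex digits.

0xD1B1866D

1837543889 in 32-bit hexadecimal is 0x6D86B1D1.
Stored big-endian, the bytes at ascending addresses are 6D 86 B1 D1.
Read back as little-endian, the first byte is least significant, giving 0xD1B1866D.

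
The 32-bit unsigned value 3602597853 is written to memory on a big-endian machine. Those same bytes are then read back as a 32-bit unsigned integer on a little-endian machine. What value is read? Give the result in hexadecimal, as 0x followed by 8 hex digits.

3602597853 in 32-bit hexadecimal is 0xD6BB47DD.
Stored big-endian, the bytes at ascending addresses are D6 BB 47 DD.
Read back as little-endian, the first byte is least significant, giving 0xDD47BBD6.

0xDD47BBD6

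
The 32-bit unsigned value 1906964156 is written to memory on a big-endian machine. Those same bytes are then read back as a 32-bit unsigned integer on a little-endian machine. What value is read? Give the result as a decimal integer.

1906964156 in 32-bit hexadecimal is 0x71A9F6BC.
Stored big-endian, the bytes at ascending addresses are 71 A9 F6 BC.
Read back as little-endian, the first byte is least significant, giving 0xBCF6A971.
0xBCF6A971 = 3170281841.

3170281841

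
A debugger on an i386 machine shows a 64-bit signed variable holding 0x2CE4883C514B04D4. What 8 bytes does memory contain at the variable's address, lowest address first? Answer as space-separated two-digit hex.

D4 04 4B 51 3C 88 E4 2C

Split into bytes (most-significant first): 2C E4 88 3C 51 4B 04 D4.
Little-endian stores the least-significant byte at the lowest address.
So at ascending addresses the bytes are D4 04 4B 51 3C 88 E4 2C.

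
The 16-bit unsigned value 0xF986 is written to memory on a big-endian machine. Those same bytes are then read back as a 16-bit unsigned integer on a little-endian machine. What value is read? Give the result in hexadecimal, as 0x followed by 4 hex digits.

0x86F9

Stored big-endian, the bytes at ascending addresses are F9 86.
Read back as little-endian, the first byte is least significant, giving 0x86F9.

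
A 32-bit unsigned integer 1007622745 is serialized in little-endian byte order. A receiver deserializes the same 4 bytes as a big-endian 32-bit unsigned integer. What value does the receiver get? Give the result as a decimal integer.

1007622745 in 32-bit hexadecimal is 0x3C0F1A59.
Stored little-endian, the bytes at ascending addresses are 59 1A 0F 3C.
Read back as big-endian, the last byte is least significant, giving 0x591A0F3C.
0x591A0F3C = 1494880060.

1494880060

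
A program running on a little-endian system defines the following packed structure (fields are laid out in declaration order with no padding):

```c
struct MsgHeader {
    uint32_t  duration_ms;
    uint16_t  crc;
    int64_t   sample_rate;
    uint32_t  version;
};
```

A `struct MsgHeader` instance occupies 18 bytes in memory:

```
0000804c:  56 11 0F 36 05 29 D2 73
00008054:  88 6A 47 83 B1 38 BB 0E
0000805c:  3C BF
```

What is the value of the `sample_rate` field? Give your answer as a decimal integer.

4085190679754994642

`sample_rate` follows `duration_ms` (4 B), `crc` (2 B), so it starts at offset 4 + 2 = 6 and occupies 8 bytes.
Bytes at offsets 6..13: D2 73 88 6A 47 83 B1 38.
In little-endian order the low byte comes first in memory.
Reassemble most-significant byte first: 38 B1 83 47 6A 88 73 D2 → 0x38B183476A8873D2.
0x38B183476A8873D2 = 4085190679754994642.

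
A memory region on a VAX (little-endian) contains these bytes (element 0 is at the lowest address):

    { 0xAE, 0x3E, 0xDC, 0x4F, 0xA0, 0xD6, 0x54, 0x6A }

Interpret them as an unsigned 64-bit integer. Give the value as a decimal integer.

Little-endian stores the least-significant byte at the lowest address.
Reassemble most-significant byte first: 6A 54 D6 A0 4F DC 3E AE → 0x6A54D6A04FDC3EAE.
0x6A54D6A04FDC3EAE = 7661984850087001774.

7661984850087001774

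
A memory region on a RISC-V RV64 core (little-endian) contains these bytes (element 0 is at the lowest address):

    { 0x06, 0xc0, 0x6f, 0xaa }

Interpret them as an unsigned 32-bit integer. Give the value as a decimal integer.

2859450374

Little-endian: lowest address holds the least-significant byte.
Reassemble most-significant byte first: AA 6F C0 06 → 0xAA6FC006.
0xAA6FC006 = 2859450374.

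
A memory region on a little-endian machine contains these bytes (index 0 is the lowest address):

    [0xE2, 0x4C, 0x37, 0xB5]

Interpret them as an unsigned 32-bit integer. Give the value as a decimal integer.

3040300258

In little-endian order the low byte comes first in memory.
Reassemble most-significant byte first: B5 37 4C E2 → 0xB5374CE2.
0xB5374CE2 = 3040300258.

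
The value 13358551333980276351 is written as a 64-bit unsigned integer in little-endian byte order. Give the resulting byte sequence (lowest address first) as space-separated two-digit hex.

7F 06 B7 5F A9 1B 63 B9

13358551333980276351 in hexadecimal, padded to 64 bits, is 0xB9631BA95FB7067F.
Split into bytes (most-significant first): B9 63 1B A9 5F B7 06 7F.
Little-endian stores the least-significant byte at the lowest address.
So at ascending addresses the bytes are 7F 06 B7 5F A9 1B 63 B9.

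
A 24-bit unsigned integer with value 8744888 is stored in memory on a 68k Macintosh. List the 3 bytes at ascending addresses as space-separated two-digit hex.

85 6F B8

8744888 in hexadecimal, padded to 24 bits, is 0x856FB8.
Split into bytes (most-significant first): 85 6F B8.
Big-endian: lowest address holds the most-significant byte.
So the memory order matches the most-significant-first order: 85 6F B8.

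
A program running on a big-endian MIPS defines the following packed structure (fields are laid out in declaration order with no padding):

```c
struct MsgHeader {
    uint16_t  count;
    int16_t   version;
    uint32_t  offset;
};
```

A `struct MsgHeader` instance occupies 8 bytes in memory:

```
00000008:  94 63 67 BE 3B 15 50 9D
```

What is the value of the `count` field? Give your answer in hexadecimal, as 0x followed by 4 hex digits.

`count` is the first field, at byte offset 0, occupying 2 bytes.
Bytes at offsets 0..1: 94 63.
In big-endian order the high byte comes first in memory.
The bytes are already most-significant first: 0x9463.

0x9463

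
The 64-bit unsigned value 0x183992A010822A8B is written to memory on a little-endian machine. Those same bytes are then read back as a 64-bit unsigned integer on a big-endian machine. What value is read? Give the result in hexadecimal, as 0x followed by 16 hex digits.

Stored little-endian, the bytes at ascending addresses are 8B 2A 82 10 A0 92 39 18.
Read back as big-endian, the last byte is least significant, giving 0x8B2A8210A0923918.

0x8B2A8210A0923918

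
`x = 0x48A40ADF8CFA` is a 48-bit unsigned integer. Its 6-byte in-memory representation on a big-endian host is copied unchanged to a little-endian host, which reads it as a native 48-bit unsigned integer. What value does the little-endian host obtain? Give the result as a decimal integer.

Stored big-endian, the bytes at ascending addresses are 48 A4 0A DF 8C FA.
Read back as little-endian, the first byte is least significant, giving 0xFA8CDF0AA448.
0xFA8CDF0AA448 = 275482944382024.

275482944382024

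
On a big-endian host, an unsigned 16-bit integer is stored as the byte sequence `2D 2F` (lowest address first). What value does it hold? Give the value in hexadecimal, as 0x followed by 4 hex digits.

0x2D2F

Big-endian: lowest address holds the most-significant byte.
The bytes are already most-significant first: 0x2D2F.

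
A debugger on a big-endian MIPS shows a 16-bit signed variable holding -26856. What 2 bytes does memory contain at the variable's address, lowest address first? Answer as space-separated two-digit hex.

97 18

Two's complement of -26856 in 16 bits: 26856 = 0x68E8; invert → 0x9717; add 1 → 0x9718.
Split into bytes (most-significant first): 97 18.
In big-endian order the high byte comes first in memory.
So the memory order matches the most-significant-first order: 97 18.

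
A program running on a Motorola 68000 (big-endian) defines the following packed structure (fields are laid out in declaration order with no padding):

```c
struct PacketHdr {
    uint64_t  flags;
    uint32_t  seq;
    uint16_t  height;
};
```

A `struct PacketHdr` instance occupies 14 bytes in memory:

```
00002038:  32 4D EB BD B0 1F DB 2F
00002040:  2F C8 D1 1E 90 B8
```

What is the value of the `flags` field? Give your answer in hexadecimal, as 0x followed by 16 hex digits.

`flags` is the first field, at byte offset 0, occupying 8 bytes.
Bytes at offsets 0..7: 32 4D EB BD B0 1F DB 2F.
In big-endian order the high byte comes first in memory.
The bytes are already most-significant first: 0x324DEBBDB01FDB2F.

0x324DEBBDB01FDB2F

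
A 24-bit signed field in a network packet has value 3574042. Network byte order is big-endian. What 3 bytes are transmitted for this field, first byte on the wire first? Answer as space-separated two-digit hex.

36 89 1A

3574042 in hexadecimal, padded to 24 bits, is 0x36891A.
Split into bytes (most-significant first): 36 89 1A.
In big-endian order the high byte comes first in memory.
So the memory order matches the most-significant-first order: 36 89 1A.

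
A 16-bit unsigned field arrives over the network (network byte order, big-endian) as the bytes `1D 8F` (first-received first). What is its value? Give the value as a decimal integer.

Big-endian stores the most-significant byte at the lowest address.
The bytes are already most-significant first: 0x1D8F.
0x1D8F = 7567.

7567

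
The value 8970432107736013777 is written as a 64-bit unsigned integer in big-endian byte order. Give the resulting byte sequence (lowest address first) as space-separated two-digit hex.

7C 7D 60 79 7F 5D 1B D1

8970432107736013777 in hexadecimal, padded to 64 bits, is 0x7C7D60797F5D1BD1.
Split into bytes (most-significant first): 7C 7D 60 79 7F 5D 1B D1.
In big-endian order the high byte comes first in memory.
So the memory order matches the most-significant-first order: 7C 7D 60 79 7F 5D 1B D1.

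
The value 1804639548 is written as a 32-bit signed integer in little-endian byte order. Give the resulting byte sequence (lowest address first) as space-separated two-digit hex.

3C 9D 90 6B

1804639548 in hexadecimal, padded to 32 bits, is 0x6B909D3C.
Split into bytes (most-significant first): 6B 90 9D 3C.
Little-endian stores the least-significant byte at the lowest address.
So at ascending addresses the bytes are 3C 9D 90 6B.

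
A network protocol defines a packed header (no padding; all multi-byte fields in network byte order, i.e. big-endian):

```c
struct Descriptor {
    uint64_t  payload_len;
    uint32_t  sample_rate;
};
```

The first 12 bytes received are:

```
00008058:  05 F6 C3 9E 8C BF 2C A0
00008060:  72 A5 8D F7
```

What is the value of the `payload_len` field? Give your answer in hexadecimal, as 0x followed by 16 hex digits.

0x05F6C39E8CBF2CA0

`payload_len` is the first field, at byte offset 0, occupying 8 bytes.
Bytes at offsets 0..7: 05 F6 C3 9E 8C BF 2C A0.
Big-endian: lowest address holds the most-significant byte.
The bytes are already most-significant first: 0x05F6C39E8CBF2CA0.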